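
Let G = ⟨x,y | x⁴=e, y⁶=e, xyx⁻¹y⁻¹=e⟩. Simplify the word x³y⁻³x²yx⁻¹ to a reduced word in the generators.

Multiply left to right, reducing at each step:
  (x³) · y⁻³ = x³y³
  (x³y³) · x² = xy³
  (xy³) · y = xy⁴
  (xy⁴) · x⁻¹ = y⁴

Answer: y⁴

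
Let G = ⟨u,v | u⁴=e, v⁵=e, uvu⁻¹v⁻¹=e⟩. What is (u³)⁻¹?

The order of (u³) is 4 (smallest k with (u³)ᵏ = e), so (u³)⁻¹ = (u³)³ = u.
Check: (u³) · u → (u³) · u = e, giving e as required.

Answer: u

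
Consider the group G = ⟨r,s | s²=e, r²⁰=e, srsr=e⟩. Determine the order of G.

Enumerate words in the generators, reducing via the relations: the distinct elements are
  {e, r, s, rs, r², r³, r⁴, r⁵, r⁶, r⁷, r⁸, r⁹, r²s, r³s, r¹², r¹³, r¹¹, r¹⁰, r¹⁴, r¹⁵, r¹⁶, r¹⁷, r¹⁸, r¹⁹, r⁴s, r⁵s, r⁶s, r⁷s, r⁸s, r⁹s, r¹²s, r¹³s, r¹¹s, r¹⁰s, r¹⁴s, r¹⁵s, r¹⁶s, r¹⁷s, r¹⁸s, r¹⁹s}.
No further products give new elements, so |G| = 40.

Answer: 40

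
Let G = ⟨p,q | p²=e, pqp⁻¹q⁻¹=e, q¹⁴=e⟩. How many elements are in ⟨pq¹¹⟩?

|⟨pq¹¹⟩| equals the order of pq¹¹. Compute successive powers until reaching e:
  (pq¹¹)¹ = pq¹¹, (pq¹¹)² = q⁸, (pq¹¹)³ = pq⁵, (pq¹¹)⁴ = q², (pq¹¹)⁵ = pq¹³, (pq¹¹)⁶ = q¹⁰, (pq¹¹)⁷ = pq⁷, (pq¹¹)⁸ = q⁴, (pq¹¹)⁹ = pq, (pq¹¹)¹⁰ = q¹², (pq¹¹)¹¹ = pq⁹, (pq¹¹)¹² = q⁶, (pq¹¹)¹³ = pq³, (pq¹¹)¹⁴ = e.
The smallest positive k with (pq¹¹)ᵏ = e is 14, so |⟨pq¹¹⟩| = 14.

Answer: 14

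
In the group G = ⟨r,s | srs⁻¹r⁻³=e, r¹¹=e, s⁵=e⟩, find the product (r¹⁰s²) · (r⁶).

Compute (r¹⁰s²) · (r⁶) by multiplying left to right and reducing via the relations at each step:
  (r¹⁰s²) · r⁶ = r⁹s²

Answer: r⁹s²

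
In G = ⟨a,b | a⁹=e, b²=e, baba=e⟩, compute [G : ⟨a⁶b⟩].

First find ord(a⁶b) by computing successive powers:
  (a⁶b)¹ = a⁶b, (a⁶b)² = e.
So |⟨a⁶b⟩| = ord(a⁶b) = 2. With |G| = 18, by Lagrange [G : ⟨a⁶b⟩] = 18/2 = 9.

Answer: 9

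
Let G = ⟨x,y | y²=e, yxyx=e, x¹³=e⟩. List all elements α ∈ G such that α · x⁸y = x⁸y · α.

⟨x⁸y⟩ ⊆ C_G(x⁸y) since powers of x⁸y commute with x⁸y; so |C_G(x⁸y)| ≥ |⟨x⁸y⟩| = 2.
By orbit–stabilizer, |C_G(x⁸y)| = |G| / |conj. class of x⁸y| = 26 / 13 = 2.
The 2 elements commuting with x⁸y are {e, x⁸y}.

Answer: {e, x⁸y}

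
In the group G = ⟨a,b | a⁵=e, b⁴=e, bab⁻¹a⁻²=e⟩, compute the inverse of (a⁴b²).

The order of (a⁴b²) is 2 (smallest k with (a⁴b²)ᵏ = e), so (a⁴b²)⁻¹ = (a⁴b²)¹ = a⁴b².
Check: (a⁴b²) · (a⁴b²) → (a⁴b²) · a⁴ = b²;   (b²) · b² = e, giving e as required.

Answer: a⁴b²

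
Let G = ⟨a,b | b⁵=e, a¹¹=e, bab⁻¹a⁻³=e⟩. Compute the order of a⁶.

Compute successive powers until reaching e:
  (a⁶)¹ = a⁶, (a⁶)² = a, (a⁶)³ = a⁷, (a⁶)⁴ = a², (a⁶)⁵ = a⁸, (a⁶)⁶ = a³, (a⁶)⁷ = a⁹, (a⁶)⁸ = a⁴, (a⁶)⁹ = a¹⁰, (a⁶)¹⁰ = a⁵, (a⁶)¹¹ = e.
The smallest positive k with (a⁶)ᵏ = e is 11.

Answer: 11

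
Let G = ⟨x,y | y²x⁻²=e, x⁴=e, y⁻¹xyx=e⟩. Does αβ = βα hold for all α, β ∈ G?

x·y = xy but y·x = xy⁻¹, so x·y ≠ y·x and G is not abelian.

Answer: No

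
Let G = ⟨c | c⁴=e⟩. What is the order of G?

G is generated by a single element, so G is cyclic. The relator gives c⁴ = e and no smaller power is forced to be e, so the 4 powers {c, e, c², c³} are distinct. Hence |G| = 4.

Answer: 4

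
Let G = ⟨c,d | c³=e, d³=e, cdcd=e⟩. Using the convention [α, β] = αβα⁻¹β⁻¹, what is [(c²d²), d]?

[(c²d²), d] = (c²d²)·d·(c²d²)⁻¹·d⁻¹.
  (c²d²) · d = c²
  (c²) · (c²d²) = cd²
  (cd²) · (d²) = cd

Answer: cd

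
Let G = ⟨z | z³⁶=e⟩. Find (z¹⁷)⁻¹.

The order of (z¹⁷) is 36 (smallest k with (z¹⁷)ᵏ = e), so (z¹⁷)⁻¹ = (z¹⁷)³⁵ = z¹⁹.
Check: (z¹⁷) · (z¹⁹) → (z¹⁷) · z¹⁹ = e, giving e as required.

Answer: z¹⁹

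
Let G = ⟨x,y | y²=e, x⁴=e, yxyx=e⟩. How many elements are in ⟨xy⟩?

|⟨xy⟩| equals the order of xy. Compute successive powers until reaching e:
  (xy)¹ = xy, (xy)² = e.
The smallest positive k with (xy)ᵏ = e is 2, so |⟨xy⟩| = 2.

Answer: 2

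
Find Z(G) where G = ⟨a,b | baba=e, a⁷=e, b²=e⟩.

An element z ∈ Z(G) iff z commutes with every generator.
For example e is central: e·a = a = a·e; e·b = b = b·e.
Whereas a ∉ Z(G) since a·b = ab ≠ a⁶b = b·a.
Checking each of the 14 elements this way gives Z(G) = {e}, of order 1.

Answer: {e}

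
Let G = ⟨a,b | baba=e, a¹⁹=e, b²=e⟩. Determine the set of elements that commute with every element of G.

An element z ∈ Z(G) iff z commutes with every generator.
For example e is central: e·a = a = a·e; e·b = b = b·e.
Whereas a ∉ Z(G) since a·b = ab ≠ a¹⁸b = b·a.
Checking each of the 38 elements this way gives Z(G) = {e}, of order 1.

Answer: {e}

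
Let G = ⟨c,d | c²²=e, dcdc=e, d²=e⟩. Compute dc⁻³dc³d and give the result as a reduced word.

Multiply left to right, reducing at each step:
  d · c⁻³ = c³d
  (c³d) · d = c³
  (c³) · c³ = c⁶
  (c⁶) · d = c⁶d

Answer: c⁶d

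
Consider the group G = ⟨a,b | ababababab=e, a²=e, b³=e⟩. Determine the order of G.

Enumerate words in the generators, reducing via the relations: the distinct elements are
  {a, b, e, ab, ba, b², aba, ab², bab, b²a, abab, ab²a, baba, bab², b²ab, ababa, abab², ab²ab, bab²a, b²aba, b²ab², abab²a, ab²aba, ab²ab², babab², bab²ab, b²abab, b²ab²a, abab²ab, ab²abab, ab²ab²a, babab²a, bab²aba, bab²ab², b²abab², b²ab²ab, abab²aba, abab²ab², ab²abab², babab²ab, bab²abab, b²abab²a, b²ab²aba, abab²abab, ab²abab²a, babab²ab², bab²abab², b²abab²ab, b²ab²abab, abab²abab², ab²abab²ab, bab²abab²a, b²abab²aba, b²abab²ab², b²ab²abab², abab²abab²a, ab²abab²aba, ab²abab²ab², bab²abab²ab, abab²abab²ab}.
No further products give new elements, so |G| = 60.

Answer: 60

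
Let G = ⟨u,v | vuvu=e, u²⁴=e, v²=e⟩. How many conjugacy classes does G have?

The conjugacy classes (representative and size) are:
  [e] (size 1), [u²³] (size 2), [u²] (size 2), [u³] (size 2), [u²⁰] (size 2), [u¹⁹] (size 2), [u⁶] (size 2), [u⁷] (size 2), [u⁸] (size 2), [u⁹] (size 2), [u¹⁴] (size 2), [u¹¹] (size 2), [u¹²] (size 1), [u⁴v] (size 12), [u⁵v] (size 12).
Class equation: 1 + 2 + 2 + 2 + 2 + 2 + 2 + 2 + 2 + 2 + 2 + 2 + 1 + 12 + 12 = 48 = |G|. So G has 15 conjugacy classes.

Answer: 15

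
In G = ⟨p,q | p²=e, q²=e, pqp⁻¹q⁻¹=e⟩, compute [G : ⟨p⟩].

First find ord(p) by computing successive powers:
  p¹ = p, p² = e.
So |⟨p⟩| = ord(p) = 2. With |G| = 4, by Lagrange [G : ⟨p⟩] = 4/2 = 2.

Answer: 2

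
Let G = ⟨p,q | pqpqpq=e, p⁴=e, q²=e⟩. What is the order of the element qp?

Compute successive powers until reaching e:
  (qp)¹ = qp, (qp)² = p³q, (qp)³ = e.
The smallest positive k with (qp)ᵏ = e is 3.

Answer: 3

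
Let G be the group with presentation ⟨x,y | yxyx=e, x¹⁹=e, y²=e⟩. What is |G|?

Enumerate words in the generators, reducing via the relations: the distinct elements are
  {e, x, y, xy, x², x³, x⁴, x⁵, x⁶, x⁷, x⁸, x⁹, x²y, x³y, x¹², x¹³, x¹¹, x¹⁰, x¹⁴, x¹⁵, x¹⁶, x¹⁷, x¹⁸, x⁴y, x⁵y, x⁶y, x⁷y, x⁸y, x⁹y, x¹²y, x¹³y, x¹¹y, x¹⁰y, x¹⁴y, x¹⁵y, x¹⁶y, x¹⁷y, x¹⁸y}.
No further products give new elements, so |G| = 38.

Answer: 38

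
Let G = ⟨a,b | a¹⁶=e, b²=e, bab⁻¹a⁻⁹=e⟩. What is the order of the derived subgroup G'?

G' = [G, G] is generated by all commutators. The generator-pair commutators are: [a, b] = a⁸.
The subgroup they normally generate is {e, a⁸}, of order 2.
Check: |G/G'| = 32/2 = 16 is the order of the abelianisation.

Answer: 2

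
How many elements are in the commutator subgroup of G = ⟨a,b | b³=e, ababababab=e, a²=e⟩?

G' = [G, G] is generated by all commutators. The generator-pair commutators are: [a, b] = abab².
The subgroup they normally generate is {e, a, b, b², ab, aba, abab, ababa, b²ab²a, b²ab², b²a, ab², ba, bab, baba, ab²ab²a, ab²ab², ab²a, b²ab, b²aba, b²abab, bab²ab², bab²a, bab², abab², ab²ab, ab²aba, ab²abab, abab²ab², abab²a, b²ab²ab, abab²ab, abab²aba, abab²abab, b²ab²abab², b²ab²aba, b²ab²abab, b²abab²ab², b²abab²a, b²abab², babab², bab²ab, bab²aba, bab²abab, babab²ab², babab²a, babab²ab, ab²abab²ab², ab²abab²a, ab²abab², b²abab²ab, b²abab²aba, bab²abab²a, bab²abab², ab²abab²ab, ab²abab²aba, abab²abab²a, abab²abab², abab²abab²ab, bab²abab²ab}, of order 60.
Check: |G/G'| = 60/60 = 1 is the order of the abelianisation.

Answer: 60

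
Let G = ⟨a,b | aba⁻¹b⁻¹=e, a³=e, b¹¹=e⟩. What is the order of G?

Enumerate words in the generators, reducing via the relations: the distinct elements are
  {a, b, e, ab, a², b², b³, b⁴, b⁵, b⁶, b⁷, b⁸, b⁹, ab², ab³, ab⁴, ab⁵, ab⁶, ab⁷, ab⁸, ab⁹, a²b, b¹⁰, ab¹⁰, a²b², a²b³, a²b⁴, a²b⁵, a²b⁶, a²b⁷, a²b⁸, a²b⁹, a²b¹⁰}.
No further products give new elements, so |G| = 33.

Answer: 33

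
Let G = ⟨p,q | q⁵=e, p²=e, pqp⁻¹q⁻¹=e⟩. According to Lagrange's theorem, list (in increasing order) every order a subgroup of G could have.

|G| = 10 = 2 · 5. By Lagrange's theorem the order of any subgroup divides 10; the divisors of 10 are 1, 2, 5, 10.

Answer: 1, 2, 5, 10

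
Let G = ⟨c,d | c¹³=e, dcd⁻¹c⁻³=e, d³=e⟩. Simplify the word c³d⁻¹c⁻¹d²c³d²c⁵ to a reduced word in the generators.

Multiply left to right, reducing at each step:
  (c³) · d⁻¹ = c³d²
  (c³d²) · c⁻¹ = c⁷d²
  (c⁷d²) · d² = c⁷d
  (c⁷d) · c³ = c³d
  (c³d) · d² = c³
  (c³) · c⁵ = c⁸

Answer: c⁸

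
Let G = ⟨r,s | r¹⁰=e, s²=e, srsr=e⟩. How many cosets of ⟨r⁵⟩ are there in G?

First find ord(r⁵) by computing successive powers:
  (r⁵)¹ = r⁵, (r⁵)² = e.
So |⟨r⁵⟩| = ord(r⁵) = 2. With |G| = 20, by Lagrange [G : ⟨r⁵⟩] = 20/2 = 10.

Answer: 10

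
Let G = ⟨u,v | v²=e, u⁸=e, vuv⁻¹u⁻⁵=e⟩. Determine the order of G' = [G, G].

G' = [G, G] is generated by all commutators. The generator-pair commutators are: [u, v] = u⁴.
The subgroup they normally generate is {e, u⁴}, of order 2.
Check: |G/G'| = 16/2 = 8 is the order of the abelianisation.

Answer: 2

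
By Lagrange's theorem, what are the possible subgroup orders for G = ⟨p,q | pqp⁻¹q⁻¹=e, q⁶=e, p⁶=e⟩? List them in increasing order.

|G| = 36 = 2² · 3². By Lagrange's theorem the order of any subgroup divides 36; the divisors of 36 are 1, 2, 3, 4, 6, 9, 12, 18, 36.

Answer: 1, 2, 3, 4, 6, 9, 12, 18, 36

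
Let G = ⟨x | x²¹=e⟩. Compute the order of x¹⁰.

Compute successive powers until reaching e:
  (x¹⁰)¹ = x¹⁰, (x¹⁰)² = x²⁰, (x¹⁰)³ = x⁹, (x¹⁰)⁴ = x¹⁹, (x¹⁰)⁵ = x⁸, (x¹⁰)⁶ = x¹⁸, (x¹⁰)⁷ = x⁷, (x¹⁰)⁸ = x¹⁷, (x¹⁰)⁹ = x⁶, (x¹⁰)¹⁰ = x¹⁶, (x¹⁰)¹¹ = x⁵, (x¹⁰)¹² = x¹⁵, (x¹⁰)¹³ = x⁴, (x¹⁰)¹⁴ = x¹⁴, (x¹⁰)¹⁵ = x³, (x¹⁰)¹⁶ = x¹³, (x¹⁰)¹⁷ = x², (x¹⁰)¹⁸ = x¹², (x¹⁰)¹⁹ = x, (x¹⁰)²⁰ = x¹¹, (x¹⁰)²¹ = e.
The smallest positive k with (x¹⁰)ᵏ = e is 21.

Answer: 21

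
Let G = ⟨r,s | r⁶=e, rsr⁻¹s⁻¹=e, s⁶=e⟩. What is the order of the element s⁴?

Compute successive powers until reaching e:
  (s⁴)¹ = s⁴, (s⁴)² = s², (s⁴)³ = e.
The smallest positive k with (s⁴)ᵏ = e is 3.

Answer: 3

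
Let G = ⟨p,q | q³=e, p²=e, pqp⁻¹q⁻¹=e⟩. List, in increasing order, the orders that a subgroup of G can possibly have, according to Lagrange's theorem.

|G| = 6 = 2 · 3. By Lagrange's theorem the order of any subgroup divides 6; the divisors of 6 are 1, 2, 3, 6.

Answer: 1, 2, 3, 6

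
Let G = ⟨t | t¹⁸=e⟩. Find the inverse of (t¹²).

The order of (t¹²) is 3 (smallest k with (t¹²)ᵏ = e), so (t¹²)⁻¹ = (t¹²)² = t⁶.
Check: (t¹²) · (t⁶) → (t¹²) · t⁶ = e, giving e as required.

Answer: t⁶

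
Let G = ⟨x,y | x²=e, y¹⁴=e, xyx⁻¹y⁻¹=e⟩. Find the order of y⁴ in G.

Compute successive powers until reaching e:
  (y⁴)¹ = y⁴, (y⁴)² = y⁸, (y⁴)³ = y¹², (y⁴)⁴ = y², (y⁴)⁵ = y⁶, (y⁴)⁶ = y¹⁰, (y⁴)⁷ = e.
The smallest positive k with (y⁴)ᵏ = e is 7.

Answer: 7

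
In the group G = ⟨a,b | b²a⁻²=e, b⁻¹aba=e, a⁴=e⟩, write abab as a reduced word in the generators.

Multiply left to right, reducing at each step:
  a · b = ab
  (ab) · a = b
  b · b = a²

Answer: a²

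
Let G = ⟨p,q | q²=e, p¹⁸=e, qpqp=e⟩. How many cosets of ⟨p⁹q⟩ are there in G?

First find ord(p⁹q) by computing successive powers:
  (p⁹q)¹ = p⁹q, (p⁹q)² = e.
So |⟨p⁹q⟩| = ord(p⁹q) = 2. With |G| = 36, by Lagrange [G : ⟨p⁹q⟩] = 36/2 = 18.

Answer: 18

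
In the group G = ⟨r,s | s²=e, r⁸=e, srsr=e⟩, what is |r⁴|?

Compute successive powers until reaching e:
  (r⁴)¹ = r⁴, (r⁴)² = e.
The smallest positive k with (r⁴)ᵏ = e is 2.

Answer: 2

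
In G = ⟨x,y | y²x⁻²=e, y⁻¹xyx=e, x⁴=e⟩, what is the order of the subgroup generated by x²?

|⟨x²⟩| equals the order of x². Compute successive powers until reaching e:
  (x²)¹ = x², (x²)² = e.
The smallest positive k with (x²)ᵏ = e is 2, so |⟨x²⟩| = 2.

Answer: 2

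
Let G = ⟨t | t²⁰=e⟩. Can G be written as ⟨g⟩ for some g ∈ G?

|G| = 20. The element t has order 20 (its powers give 20 distinct elements), so ⟨t⟩ = G and G is cyclic.

Answer: Yes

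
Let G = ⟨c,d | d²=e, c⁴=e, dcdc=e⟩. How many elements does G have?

Enumerate words in the generators, reducing via the relations: the distinct elements are
  {c, d, e, cd, c², c³, c²d, c³d}.
No further products give new elements, so |G| = 8.

Answer: 8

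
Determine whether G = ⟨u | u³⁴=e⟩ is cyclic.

|G| = 34. The element u has order 34 (its powers give 34 distinct elements), so ⟨u⟩ = G and G is cyclic.

Answer: Yes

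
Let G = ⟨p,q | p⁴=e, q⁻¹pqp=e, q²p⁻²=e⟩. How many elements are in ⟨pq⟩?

|⟨pq⟩| equals the order of pq. Compute successive powers until reaching e:
  (pq)¹ = pq, (pq)² = p², (pq)³ = pq⁻¹, (pq)⁴ = e.
The smallest positive k with (pq)ᵏ = e is 4, so |⟨pq⟩| = 4.

Answer: 4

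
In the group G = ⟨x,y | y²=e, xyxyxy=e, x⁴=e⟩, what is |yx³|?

Compute successive powers until reaching e:
  (yx³)¹ = yx³, (yx³)² = xy, (yx³)³ = e.
The smallest positive k with (yx³)ᵏ = e is 3.

Answer: 3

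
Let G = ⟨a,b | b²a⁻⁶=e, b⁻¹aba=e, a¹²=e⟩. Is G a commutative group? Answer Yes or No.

a·b = ab but b·a = a⁵b⁻¹, so a·b ≠ b·a and G is not abelian.

Answer: No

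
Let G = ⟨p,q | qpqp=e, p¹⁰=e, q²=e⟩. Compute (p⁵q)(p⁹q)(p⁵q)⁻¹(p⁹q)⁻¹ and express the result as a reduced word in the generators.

[(p⁵q), (p⁹q)] = (p⁵q)·(p⁹q)·(p⁵q)⁻¹·(p⁹q)⁻¹.
  (p⁵q) · (p⁹q) = p⁶
  (p⁶) · (p⁵q) = pq
  (pq) · (p⁹q) = p²

Answer: p²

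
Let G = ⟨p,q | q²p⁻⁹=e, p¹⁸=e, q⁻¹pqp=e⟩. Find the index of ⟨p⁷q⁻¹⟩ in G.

First find ord(p⁷q⁻¹) by computing successive powers:
  (p⁷q⁻¹)¹ = p⁷q⁻¹, (p⁷q⁻¹)² = p⁹, (p⁷q⁻¹)³ = p⁷q, (p⁷q⁻¹)⁴ = e.
So |⟨p⁷q⁻¹⟩| = ord(p⁷q⁻¹) = 4. With |G| = 36, by Lagrange [G : ⟨p⁷q⁻¹⟩] = 36/4 = 9.

Answer: 9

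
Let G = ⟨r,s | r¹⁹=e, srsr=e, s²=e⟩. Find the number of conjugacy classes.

The conjugacy classes (representative and size) are:
  [e] (size 1), [r¹⁸] (size 2), [r²] (size 2), [r¹⁶] (size 2), [r⁴] (size 2), [r¹⁴] (size 2), [r¹³] (size 2), [r¹²] (size 2), [r⁸] (size 2), [r⁹] (size 2), [s] (size 19).
Class equation: 1 + 2 + 2 + 2 + 2 + 2 + 2 + 2 + 2 + 2 + 19 = 38 = |G|. So G has 11 conjugacy classes.

Answer: 11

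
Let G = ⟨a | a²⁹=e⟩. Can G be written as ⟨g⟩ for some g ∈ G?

|G| = 29. The element a has order 29 (its powers give 29 distinct elements), so ⟨a⟩ = G and G is cyclic.

Answer: Yes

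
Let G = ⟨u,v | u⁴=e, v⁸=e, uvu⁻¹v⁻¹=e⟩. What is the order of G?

Enumerate words in the generators, reducing via the relations: the distinct elements are
  {e, u, v, uv, u², u³, v², v³, v⁴, v⁵, v⁶, v⁷, uv², uv³, uv⁴, uv⁵, uv⁶, uv⁷, u²v, u³v, u²v², u²v³, u²v⁴, u²v⁵, u²v⁶, u²v⁷, u³v², u³v³, u³v⁴, u³v⁵, u³v⁶, u³v⁷}.
No further products give new elements, so |G| = 32.

Answer: 32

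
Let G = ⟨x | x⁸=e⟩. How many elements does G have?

G is generated by a single element, so G is cyclic. The relator gives x⁸ = e and no smaller power is forced to be e, so the 8 powers {e, x, x², x³, x⁴, x⁵, x⁶, x⁷} are distinct. Hence |G| = 8.

Answer: 8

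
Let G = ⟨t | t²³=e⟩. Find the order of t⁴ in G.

Compute successive powers until reaching e:
  (t⁴)¹ = t⁴, (t⁴)² = t⁸, (t⁴)³ = t¹², (t⁴)⁴ = t¹⁶, (t⁴)⁵ = t²⁰, (t⁴)⁶ = t, (t⁴)⁷ = t⁵, (t⁴)⁸ = t⁹, (t⁴)⁹ = t¹³, (t⁴)¹⁰ = t¹⁷, (t⁴)¹¹ = t²¹, (t⁴)¹² = t², (t⁴)¹³ = t⁶, (t⁴)¹⁴ = t¹⁰, (t⁴)¹⁵ = t¹⁴, (t⁴)¹⁶ = t¹⁸, (t⁴)¹⁷ = t²², (t⁴)¹⁸ = t³, (t⁴)¹⁹ = t⁷, (t⁴)²⁰ = t¹¹, (t⁴)²¹ = t¹⁵, (t⁴)²² = t¹⁹, (t⁴)²³ = e.
The smallest positive k with (t⁴)ᵏ = e is 23.

Answer: 23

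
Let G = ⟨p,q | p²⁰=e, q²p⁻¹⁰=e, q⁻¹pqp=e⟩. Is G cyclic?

Every cyclic group is abelian. But p·q = pq while q·p = p⁹q⁻¹, so p·q ≠ q·p and G is not abelian. Hence G is not cyclic.

Answer: No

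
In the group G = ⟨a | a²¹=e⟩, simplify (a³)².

Compute successive powers of (a³), reducing at each step:
  (a³)²: (a³) · a³ = a⁶

Answer: a⁶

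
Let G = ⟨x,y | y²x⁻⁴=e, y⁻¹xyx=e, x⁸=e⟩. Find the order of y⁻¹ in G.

Compute successive powers until reaching e:
  (y⁻¹)¹ = y⁻¹, (y⁻¹)² = x⁴, (y⁻¹)³ = y, (y⁻¹)⁴ = e.
The smallest positive k with (y⁻¹)ᵏ = e is 4.

Answer: 4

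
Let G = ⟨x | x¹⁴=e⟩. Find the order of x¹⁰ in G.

Compute successive powers until reaching e:
  (x¹⁰)¹ = x¹⁰, (x¹⁰)² = x⁶, (x¹⁰)³ = x², (x¹⁰)⁴ = x¹², (x¹⁰)⁵ = x⁸, (x¹⁰)⁶ = x⁴, (x¹⁰)⁷ = e.
The smallest positive k with (x¹⁰)ᵏ = e is 7.

Answer: 7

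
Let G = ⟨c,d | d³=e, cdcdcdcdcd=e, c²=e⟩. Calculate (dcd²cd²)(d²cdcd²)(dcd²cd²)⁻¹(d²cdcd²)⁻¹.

[(dcd²cd²), (d²cdcd²)] = (dcd²cd²)·(d²cdcd²)·(dcd²cd²)⁻¹·(d²cdcd²)⁻¹.
  (dcd²cd²) · (d²cdcd²) = dcdcd²cd
  (dcdcd²cd) · (dcdcd²) = d²cdcd²cdc
  (d²cdcd²cdc) · (dcd²cd) = dcdcd²c

Answer: dcdcd²c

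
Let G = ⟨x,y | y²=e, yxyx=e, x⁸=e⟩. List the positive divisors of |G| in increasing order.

|G| = 16 = 2⁴. By Lagrange's theorem the order of any subgroup divides 16; the divisors of 16 are 1, 2, 4, 8, 16.

Answer: 1, 2, 4, 8, 16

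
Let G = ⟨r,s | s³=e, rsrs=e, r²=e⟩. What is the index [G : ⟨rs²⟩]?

First find ord(rs²) by computing successive powers:
  (rs²)¹ = rs², (rs²)² = e.
So |⟨rs²⟩| = ord(rs²) = 2. With |G| = 6, by Lagrange [G : ⟨rs²⟩] = 6/2 = 3.

Answer: 3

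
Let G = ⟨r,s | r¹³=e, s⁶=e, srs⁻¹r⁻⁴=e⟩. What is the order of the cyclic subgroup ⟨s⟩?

|⟨s⟩| equals the order of s. Compute successive powers until reaching e:
  s¹ = s, s² = s², s³ = s³, s⁴ = s⁴, s⁵ = s⁵, s⁶ = e.
The smallest positive k with sᵏ = e is 6, so |⟨s⟩| = 6.

Answer: 6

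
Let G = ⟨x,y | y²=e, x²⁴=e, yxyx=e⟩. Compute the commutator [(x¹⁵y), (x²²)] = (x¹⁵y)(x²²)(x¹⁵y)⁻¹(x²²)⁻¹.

[(x¹⁵y), (x²²)] = (x¹⁵y)·(x²²)·(x¹⁵y)⁻¹·(x²²)⁻¹.
  (x¹⁵y) · (x²²) = x¹⁷y
  (x¹⁷y) · (x¹⁵y) = x²
  (x²) · (x²) = x⁴

Answer: x⁴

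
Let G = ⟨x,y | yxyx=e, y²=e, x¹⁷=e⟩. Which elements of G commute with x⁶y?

⟨x⁶y⟩ ⊆ C_G(x⁶y) since powers of x⁶y commute with x⁶y; so |C_G(x⁶y)| ≥ |⟨x⁶y⟩| = 2.
By orbit–stabilizer, |C_G(x⁶y)| = |G| / |conj. class of x⁶y| = 34 / 17 = 2.
The 2 elements commuting with x⁶y are {e, x⁶y}.

Answer: {e, x⁶y}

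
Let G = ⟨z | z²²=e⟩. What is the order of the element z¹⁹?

Compute successive powers until reaching e:
  (z¹⁹)¹ = z¹⁹, (z¹⁹)² = z¹⁶, (z¹⁹)³ = z¹³, (z¹⁹)⁴ = z¹⁰, (z¹⁹)⁵ = z⁷, (z¹⁹)⁶ = z⁴, (z¹⁹)⁷ = z, (z¹⁹)⁸ = z²⁰, (z¹⁹)⁹ = z¹⁷, (z¹⁹)¹⁰ = z¹⁴, (z¹⁹)¹¹ = z¹¹, (z¹⁹)¹² = z⁸, (z¹⁹)¹³ = z⁵, (z¹⁹)¹⁴ = z², (z¹⁹)¹⁵ = z²¹, (z¹⁹)¹⁶ = z¹⁸, (z¹⁹)¹⁷ = z¹⁵, (z¹⁹)¹⁸ = z¹², (z¹⁹)¹⁹ = z⁹, (z¹⁹)²⁰ = z⁶, (z¹⁹)²¹ = z³, (z¹⁹)²² = e.
The smallest positive k with (z¹⁹)ᵏ = e is 22.

Answer: 22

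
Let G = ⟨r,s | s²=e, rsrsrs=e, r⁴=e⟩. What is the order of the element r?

Compute successive powers until reaching e:
  r¹ = r, r² = r², r³ = r³, r⁴ = e.
The smallest positive k with rᵏ = e is 4.

Answer: 4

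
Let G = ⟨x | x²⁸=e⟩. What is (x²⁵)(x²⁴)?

Compute (x²⁵) · (x²⁴) by multiplying left to right and reducing via the relations at each step:
  (x²⁵) · x²⁴ = x²¹

Answer: x²¹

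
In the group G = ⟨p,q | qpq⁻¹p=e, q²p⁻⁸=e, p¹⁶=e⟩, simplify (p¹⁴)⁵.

Compute successive powers of (p¹⁴), reducing at each step:
  (p¹⁴)²: (p¹⁴) · p¹⁴ = p¹²
  (p¹⁴)³: (p¹²) · p¹⁴ = p¹⁰
  (p¹⁴)⁴: (p¹⁰) · p¹⁴ = p⁸
  (p¹⁴)⁵: (p⁸) · p¹⁴ = p⁶

Answer: p⁶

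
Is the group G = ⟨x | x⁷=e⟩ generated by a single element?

|G| = 7. The element x has order 7 (its powers give 7 distinct elements), so ⟨x⟩ = G and G is cyclic.

Answer: Yes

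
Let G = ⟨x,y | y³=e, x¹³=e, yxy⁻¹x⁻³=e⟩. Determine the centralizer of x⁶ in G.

⟨x⁶⟩ ⊆ C_G(x⁶) since powers of x⁶ commute with x⁶; so |C_G(x⁶)| ≥ |⟨x⁶⟩| = 13.
By orbit–stabilizer, |C_G(x⁶)| = |G| / |conj. class of x⁶| = 39 / 3 = 13.
The 13 elements commuting with x⁶ are {e, x, x², x³, x⁴, x⁵, x⁶, x⁷, x⁸, x⁹, x¹⁰, x¹¹, x¹²}.

Answer: {e, x, x², x³, x⁴, x⁵, x⁶, x⁷, x⁸, x⁹, x¹⁰, x¹¹, x¹²}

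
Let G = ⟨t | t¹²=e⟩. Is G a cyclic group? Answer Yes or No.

|G| = 12. The element t has order 12 (its powers give 12 distinct elements), so ⟨t⟩ = G and G is cyclic.

Answer: Yes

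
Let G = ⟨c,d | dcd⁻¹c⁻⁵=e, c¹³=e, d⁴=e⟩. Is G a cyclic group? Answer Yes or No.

Every cyclic group is abelian. But c·d = cd while d·c = c⁵d, so c·d ≠ d·c and G is not abelian. Hence G is not cyclic.

Answer: No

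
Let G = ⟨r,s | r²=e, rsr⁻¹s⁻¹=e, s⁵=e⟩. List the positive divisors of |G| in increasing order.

|G| = 10 = 2 · 5. By Lagrange's theorem the order of any subgroup divides 10; the divisors of 10 are 1, 2, 5, 10.

Answer: 1, 2, 5, 10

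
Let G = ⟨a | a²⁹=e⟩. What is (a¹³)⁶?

Compute successive powers of (a¹³), reducing at each step:
  (a¹³)²: (a¹³) · a¹³ = a²⁶
  (a¹³)³: (a²⁶) · a¹³ = a¹⁰
  (a¹³)⁴: (a¹⁰) · a¹³ = a²³
  (a¹³)⁵: (a²³) · a¹³ = a⁷
  (a¹³)⁶: (a⁷) · a¹³ = a²⁰

Answer: a²⁰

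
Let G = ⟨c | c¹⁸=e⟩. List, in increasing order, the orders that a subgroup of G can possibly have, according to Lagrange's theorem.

|G| = 18 = 2 · 3². By Lagrange's theorem the order of any subgroup divides 18; the divisors of 18 are 1, 2, 3, 6, 9, 18.

Answer: 1, 2, 3, 6, 9, 18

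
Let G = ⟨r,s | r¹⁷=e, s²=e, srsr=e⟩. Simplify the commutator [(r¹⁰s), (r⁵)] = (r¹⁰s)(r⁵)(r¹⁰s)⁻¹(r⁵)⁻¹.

[(r¹⁰s), (r⁵)] = (r¹⁰s)·(r⁵)·(r¹⁰s)⁻¹·(r⁵)⁻¹.
  (r¹⁰s) · (r⁵) = r⁵s
  (r⁵s) · (r¹⁰s) = r¹²
  (r¹²) · (r¹²) = r⁷

Answer: r⁷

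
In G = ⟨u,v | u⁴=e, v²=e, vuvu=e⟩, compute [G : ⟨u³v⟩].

First find ord(u³v) by computing successive powers:
  (u³v)¹ = u³v, (u³v)² = e.
So |⟨u³v⟩| = ord(u³v) = 2. With |G| = 8, by Lagrange [G : ⟨u³v⟩] = 8/2 = 4.

Answer: 4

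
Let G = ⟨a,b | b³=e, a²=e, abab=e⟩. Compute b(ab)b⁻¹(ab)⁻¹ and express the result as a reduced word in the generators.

[b, (ab)] = b·(ab)·b⁻¹·(ab)⁻¹.
  b · (ab) = a
  a · (b²) = ab²
  (ab²) · (ab) = b²

Answer: b²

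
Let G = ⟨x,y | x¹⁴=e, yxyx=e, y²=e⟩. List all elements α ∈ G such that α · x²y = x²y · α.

⟨x²y⟩ ⊆ C_G(x²y) since powers of x²y commute with x²y; so |C_G(x²y)| ≥ |⟨x²y⟩| = 2.
By orbit–stabilizer, |C_G(x²y)| = |G| / |conj. class of x²y| = 28 / 7 = 4.
The 4 elements commuting with x²y are {e, x⁷, x²y, x⁹y}.

Answer: {e, x⁷, x²y, x⁹y}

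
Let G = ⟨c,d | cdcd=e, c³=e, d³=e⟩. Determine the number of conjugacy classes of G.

The conjugacy classes (representative and size) are:
  [e] (size 1), [dc²] (size 4), [d²c] (size 4), [c²d²] (size 3).
Class equation: 1 + 4 + 4 + 3 = 12 = |G|. So G has 4 conjugacy classes.

Answer: 4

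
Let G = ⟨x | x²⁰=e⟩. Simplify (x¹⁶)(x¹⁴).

Compute (x¹⁶) · (x¹⁴) by multiplying left to right and reducing via the relations at each step:
  (x¹⁶) · x¹⁴ = x¹⁰

Answer: x¹⁰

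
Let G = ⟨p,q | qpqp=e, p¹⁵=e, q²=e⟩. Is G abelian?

p·q = pq but q·p = p¹⁴q, so p·q ≠ q·p and G is not abelian.

Answer: No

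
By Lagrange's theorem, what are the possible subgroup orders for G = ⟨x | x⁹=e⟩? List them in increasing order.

|G| = 9 = 3². By Lagrange's theorem the order of any subgroup divides 9; the divisors of 9 are 1, 3, 9.

Answer: 1, 3, 9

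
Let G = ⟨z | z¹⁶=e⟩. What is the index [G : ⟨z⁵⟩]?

First find ord(z⁵) by computing successive powers:
  (z⁵)¹ = z⁵, (z⁵)² = z¹⁰, (z⁵)³ = z¹⁵, (z⁵)⁴ = z⁴, (z⁵)⁵ = z⁹, (z⁵)⁶ = z¹⁴, (z⁵)⁷ = z³, (z⁵)⁸ = z⁸, (z⁵)⁹ = z¹³, (z⁵)¹⁰ = z², (z⁵)¹¹ = z⁷, (z⁵)¹² = z¹², (z⁵)¹³ = z, (z⁵)¹⁴ = z⁶, (z⁵)¹⁵ = z¹¹, (z⁵)¹⁶ = e.
So |⟨z⁵⟩| = ord(z⁵) = 16. With |G| = 16, by Lagrange [G : ⟨z⁵⟩] = 16/16 = 1.

Answer: 1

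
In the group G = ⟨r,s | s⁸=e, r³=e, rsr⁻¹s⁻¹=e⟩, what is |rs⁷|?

Compute successive powers until reaching e:
  (rs⁷)¹ = rs⁷, (rs⁷)² = r²s⁶, (rs⁷)³ = s⁵, (rs⁷)⁴ = rs⁴, (rs⁷)⁵ = r²s³, (rs⁷)⁶ = s², (rs⁷)⁷ = rs, (rs⁷)⁸ = r², (rs⁷)⁹ = s⁷, (rs⁷)¹⁰ = rs⁶, (rs⁷)¹¹ = r²s⁵, (rs⁷)¹² = s⁴, (rs⁷)¹³ = rs³, (rs⁷)¹⁴ = r²s², (rs⁷)¹⁵ = s, (rs⁷)¹⁶ = r, (rs⁷)¹⁷ = r²s⁷, (rs⁷)¹⁸ = s⁶, (rs⁷)¹⁹ = rs⁵, (rs⁷)²⁰ = r²s⁴, (rs⁷)²¹ = s³, (rs⁷)²² = rs², (rs⁷)²³ = r²s, (rs⁷)²⁴ = e.
The smallest positive k with (rs⁷)ᵏ = e is 24.

Answer: 24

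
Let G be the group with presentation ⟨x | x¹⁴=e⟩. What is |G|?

G is generated by a single element, so G is cyclic. The relator gives x¹⁴ = e and no smaller power is forced to be e, so the 14 powers {e, x, x², x³, x⁴, x⁵, x⁶, x⁷, x⁸, x⁹, x¹², x¹³, x¹¹, x¹⁰} are distinct. Hence |G| = 14.

Answer: 14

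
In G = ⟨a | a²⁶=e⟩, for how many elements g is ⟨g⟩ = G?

G is cyclic of order 26. An element generates G iff its order is 26, and a cyclic group of order 26 has exactly φ(26) = 12 such elements.

Answer: 12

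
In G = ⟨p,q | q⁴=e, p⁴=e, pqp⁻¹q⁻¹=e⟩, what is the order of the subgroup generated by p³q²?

|⟨p³q²⟩| equals the order of p³q². Compute successive powers until reaching e:
  (p³q²)¹ = p³q², (p³q²)² = p², (p³q²)³ = pq², (p³q²)⁴ = e.
The smallest positive k with (p³q²)ᵏ = e is 4, so |⟨p³q²⟩| = 4.

Answer: 4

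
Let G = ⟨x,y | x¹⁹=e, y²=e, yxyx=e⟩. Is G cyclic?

Every cyclic group is abelian. But x·y = xy while y·x = x¹⁸y, so x·y ≠ y·x and G is not abelian. Hence G is not cyclic.

Answer: No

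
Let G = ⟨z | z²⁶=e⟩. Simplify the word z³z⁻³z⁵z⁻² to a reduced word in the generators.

Multiply left to right, reducing at each step:
  (z³) · z⁻³ = e
  e · z⁵ = z⁵
  (z⁵) · z⁻² = z³

Answer: z³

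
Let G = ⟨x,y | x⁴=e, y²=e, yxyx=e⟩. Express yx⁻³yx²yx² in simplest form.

Multiply left to right, reducing at each step:
  y · x⁻³ = x³y
  (x³y) · y = x³
  (x³) · x² = x
  x · y = xy
  (xy) · x² = x³y

Answer: x³y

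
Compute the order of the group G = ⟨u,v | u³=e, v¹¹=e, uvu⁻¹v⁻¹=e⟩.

Enumerate words in the generators, reducing via the relations: the distinct elements are
  {e, u, v, uv, u², v², v³, v⁴, v⁵, v⁶, v⁷, v⁸, v⁹, uv², uv³, uv⁴, uv⁵, uv⁶, uv⁷, uv⁸, uv⁹, u²v, v¹⁰, uv¹⁰, u²v², u²v³, u²v⁴, u²v⁵, u²v⁶, u²v⁷, u²v⁸, u²v⁹, u²v¹⁰}.
No further products give new elements, so |G| = 33.

Answer: 33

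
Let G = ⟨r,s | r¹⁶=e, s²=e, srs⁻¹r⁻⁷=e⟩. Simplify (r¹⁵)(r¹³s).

Compute (r¹⁵) · (r¹³s) by multiplying left to right and reducing via the relations at each step:
  (r¹⁵) · r¹³ = r¹²
  (r¹²) · s = r¹²s

Answer: r¹²s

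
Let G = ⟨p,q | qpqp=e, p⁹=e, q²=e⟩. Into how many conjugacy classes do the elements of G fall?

The conjugacy classes (representative and size) are:
  [e] (size 1), [p⁸] (size 2), [p⁷] (size 2), [p⁶] (size 2), [p⁵] (size 2), [p⁴q] (size 9).
Class equation: 1 + 2 + 2 + 2 + 2 + 9 = 18 = |G|. So G has 6 conjugacy classes.

Answer: 6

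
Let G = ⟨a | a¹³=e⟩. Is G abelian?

G has a single generator, so G is cyclic and hence abelian.

Answer: Yes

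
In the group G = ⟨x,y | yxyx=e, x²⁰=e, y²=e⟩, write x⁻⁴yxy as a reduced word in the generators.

Multiply left to right, reducing at each step:
  (x¹⁶) · y = x¹⁶y
  (x¹⁶y) · x = x¹⁵y
  (x¹⁵y) · y = x¹⁵

Answer: x¹⁵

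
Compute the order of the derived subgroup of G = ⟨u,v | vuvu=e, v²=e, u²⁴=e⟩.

G' = [G, G] is generated by all commutators. The generator-pair commutators are: [u, v] = u².
The subgroup they normally generate is {e, u², u⁴, u⁶, u⁸, u¹⁰, u¹², u¹⁴, u¹⁶, u¹⁸, u²⁰, u²²}, of order 12.
Check: |G/G'| = 48/12 = 4 is the order of the abelianisation.

Answer: 12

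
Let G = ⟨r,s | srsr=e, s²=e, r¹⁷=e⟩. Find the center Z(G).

An element z ∈ Z(G) iff z commutes with every generator.
For example e is central: e·r = r = r·e; e·s = s = s·e.
Whereas r ∉ Z(G) since r·s = rs ≠ r¹⁶s = s·r.
Checking each of the 34 elements this way gives Z(G) = {e}, of order 1.

Answer: {e}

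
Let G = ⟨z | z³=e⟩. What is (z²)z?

Compute (z²) · z by multiplying left to right and reducing via the relations at each step:
  (z²) · z = e

Answer: e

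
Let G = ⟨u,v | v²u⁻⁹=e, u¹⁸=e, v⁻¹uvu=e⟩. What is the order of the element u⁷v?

Compute successive powers until reaching e:
  (u⁷v)¹ = u⁷v, (u⁷v)² = u⁹, (u⁷v)³ = u⁷v⁻¹, (u⁷v)⁴ = e.
The smallest positive k with (u⁷v)ᵏ = e is 4.

Answer: 4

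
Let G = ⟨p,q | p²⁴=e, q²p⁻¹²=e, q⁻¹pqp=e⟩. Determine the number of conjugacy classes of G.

The conjugacy classes (representative and size) are:
  [e] (size 1), [p] (size 2), [p²] (size 2), [p³] (size 2), [p⁴] (size 2), [p⁵] (size 2), [p¹⁸] (size 2), [p⁷] (size 2), [p¹⁶] (size 2), [p¹⁵] (size 2), [p¹⁴] (size 2), [p¹³] (size 2), [p¹²] (size 1), [p⁶q] (size 12), [p⁵q⁻¹] (size 12).
Class equation: 1 + 2 + 2 + 2 + 2 + 2 + 2 + 2 + 2 + 2 + 2 + 2 + 1 + 12 + 12 = 48 = |G|. So G has 15 conjugacy classes.

Answer: 15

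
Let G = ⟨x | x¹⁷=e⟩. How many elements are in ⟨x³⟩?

|⟨x³⟩| equals the order of x³. Compute successive powers until reaching e:
  (x³)¹ = x³, (x³)² = x⁶, (x³)³ = x⁹, (x³)⁴ = x¹², (x³)⁵ = x¹⁵, (x³)⁶ = x, (x³)⁷ = x⁴, (x³)⁸ = x⁷, (x³)⁹ = x¹⁰, (x³)¹⁰ = x¹³, (x³)¹¹ = x¹⁶, (x³)¹² = x², (x³)¹³ = x⁵, (x³)¹⁴ = x⁸, (x³)¹⁵ = x¹¹, (x³)¹⁶ = x¹⁴, (x³)¹⁷ = e.
The smallest positive k with (x³)ᵏ = e is 17, so |⟨x³⟩| = 17.

Answer: 17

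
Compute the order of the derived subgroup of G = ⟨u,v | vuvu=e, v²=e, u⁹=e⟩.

G' = [G, G] is generated by all commutators. The generator-pair commutators are: [u, v] = u².
The subgroup they normally generate is {e, u, u², u³, u⁴, u⁵, u⁶, u⁷, u⁸}, of order 9.
Check: |G/G'| = 18/9 = 2 is the order of the abelianisation.

Answer: 9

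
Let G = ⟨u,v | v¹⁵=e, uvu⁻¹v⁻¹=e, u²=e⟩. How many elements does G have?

Enumerate words in the generators, reducing via the relations: the distinct elements are
  {e, u, v, uv, v², v³, v⁴, v⁵, v⁶, v⁷, v⁸, v⁹, uv², uv³, uv⁴, uv⁵, uv⁶, uv⁷, uv⁸, uv⁹, v¹², v¹³, v¹¹, v¹⁰, v¹⁴, uv¹², uv¹³, uv¹¹, uv¹⁰, uv¹⁴}.
No further products give new elements, so |G| = 30.

Answer: 30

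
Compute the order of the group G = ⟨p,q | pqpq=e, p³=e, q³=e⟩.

Enumerate words in the generators, reducing via the relations: the distinct elements are
  {e, p, q, pq, p², q², pq², p²q, qp², q²p, pq²p, p²q²}.
No further products give new elements, so |G| = 12.

Answer: 12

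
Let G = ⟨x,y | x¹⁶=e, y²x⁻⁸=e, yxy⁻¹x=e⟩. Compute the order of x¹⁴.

Compute successive powers until reaching e:
  (x¹⁴)¹ = x¹⁴, (x¹⁴)² = x¹², (x¹⁴)³ = x¹⁰, (x¹⁴)⁴ = x⁸, (x¹⁴)⁵ = x⁶, (x¹⁴)⁶ = x⁴, (x¹⁴)⁷ = x², (x¹⁴)⁸ = e.
The smallest positive k with (x¹⁴)ᵏ = e is 8.

Answer: 8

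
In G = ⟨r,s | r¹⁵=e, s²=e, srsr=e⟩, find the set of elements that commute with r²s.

⟨r²s⟩ ⊆ C_G(r²s) since powers of r²s commute with r²s; so |C_G(r²s)| ≥ |⟨r²s⟩| = 2.
By orbit–stabilizer, |C_G(r²s)| = |G| / |conj. class of r²s| = 30 / 15 = 2.
The 2 elements commuting with r²s are {e, r²s}.

Answer: {e, r²s}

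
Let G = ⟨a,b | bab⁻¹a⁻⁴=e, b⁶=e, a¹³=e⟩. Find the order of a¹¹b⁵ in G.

Compute successive powers until reaching e:
  (a¹¹b⁵)¹ = a¹¹b⁵, (a¹¹b⁵)² = a⁴b⁴, (a¹¹b⁵)³ = a¹²b³, (a¹¹b⁵)⁴ = ab², (a¹¹b⁵)⁵ = a⁸b, (a¹¹b⁵)⁶ = e.
The smallest positive k with (a¹¹b⁵)ᵏ = e is 6.

Answer: 6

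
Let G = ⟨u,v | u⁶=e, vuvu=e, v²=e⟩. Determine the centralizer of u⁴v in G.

⟨u⁴v⟩ ⊆ C_G(u⁴v) since powers of u⁴v commute with u⁴v; so |C_G(u⁴v)| ≥ |⟨u⁴v⟩| = 2.
By orbit–stabilizer, |C_G(u⁴v)| = |G| / |conj. class of u⁴v| = 12 / 3 = 4.
The 4 elements commuting with u⁴v are {e, u³, uv, u⁴v}.

Answer: {e, u³, uv, u⁴v}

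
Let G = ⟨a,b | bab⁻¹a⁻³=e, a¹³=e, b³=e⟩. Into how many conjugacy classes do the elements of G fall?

The conjugacy classes (representative and size) are:
  [e] (size 1), [a] (size 3), [a⁵] (size 3), [a¹⁰] (size 3), [a⁸] (size 3), [a¹⁰b] (size 13), [a⁷b²] (size 13).
Class equation: 1 + 3 + 3 + 3 + 3 + 13 + 13 = 39 = |G|. So G has 7 conjugacy classes.

Answer: 7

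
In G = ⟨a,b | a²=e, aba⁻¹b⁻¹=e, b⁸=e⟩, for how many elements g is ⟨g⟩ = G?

⟨g⟩ = G would require ord(g) = |G| = 16, but the maximum element order in G is 8 < 16. So G is not cyclic and no single element generates it: the count is 0.

Answer: 0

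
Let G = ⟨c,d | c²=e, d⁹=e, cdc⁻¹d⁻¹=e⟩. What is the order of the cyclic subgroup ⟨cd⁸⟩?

|⟨cd⁸⟩| equals the order of cd⁸. Compute successive powers until reaching e:
  (cd⁸)¹ = cd⁸, (cd⁸)² = d⁷, (cd⁸)³ = cd⁶, (cd⁸)⁴ = d⁵, (cd⁸)⁵ = cd⁴, (cd⁸)⁶ = d³, (cd⁸)⁷ = cd², (cd⁸)⁸ = d, (cd⁸)⁹ = c, (cd⁸)¹⁰ = d⁸, (cd⁸)¹¹ = cd⁷, (cd⁸)¹² = d⁶, (cd⁸)¹³ = cd⁵, (cd⁸)¹⁴ = d⁴, (cd⁸)¹⁵ = cd³, (cd⁸)¹⁶ = d², (cd⁸)¹⁷ = cd, (cd⁸)¹⁸ = e.
The smallest positive k with (cd⁸)ᵏ = e is 18, so |⟨cd⁸⟩| = 18.

Answer: 18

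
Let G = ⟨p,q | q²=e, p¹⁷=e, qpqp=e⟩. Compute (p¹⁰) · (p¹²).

Compute (p¹⁰) · (p¹²) by multiplying left to right and reducing via the relations at each step:
  (p¹⁰) · p¹² = p⁵

Answer: p⁵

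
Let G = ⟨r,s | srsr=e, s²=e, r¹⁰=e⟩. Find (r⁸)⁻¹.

The order of (r⁸) is 5 (smallest k with (r⁸)ᵏ = e), so (r⁸)⁻¹ = (r⁸)⁴ = r².
Check: (r⁸) · (r²) → (r⁸) · r² = e, giving e as required.

Answer: r²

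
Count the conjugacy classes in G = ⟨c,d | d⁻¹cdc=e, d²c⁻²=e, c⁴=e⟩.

The conjugacy classes (representative and size) are:
  [e] (size 1), [c³] (size 2), [c²] (size 1), [d⁻¹] (size 2), [cd⁻¹] (size 2).
Class equation: 1 + 2 + 1 + 2 + 2 = 8 = |G|. So G has 5 conjugacy classes.

Answer: 5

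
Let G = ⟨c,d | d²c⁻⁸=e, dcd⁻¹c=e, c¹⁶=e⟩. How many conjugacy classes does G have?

The conjugacy classes (representative and size) are:
  [e] (size 1), [c] (size 2), [c¹⁴] (size 2), [c¹³] (size 2), [c¹²] (size 2), [c⁵] (size 2), [c¹⁰] (size 2), [c⁷] (size 2), [c⁸] (size 1), [d⁻¹] (size 8), [c⁷d⁻¹] (size 8).
Class equation: 1 + 2 + 2 + 2 + 2 + 2 + 2 + 2 + 1 + 8 + 8 = 32 = |G|. So G has 11 conjugacy classes.

Answer: 11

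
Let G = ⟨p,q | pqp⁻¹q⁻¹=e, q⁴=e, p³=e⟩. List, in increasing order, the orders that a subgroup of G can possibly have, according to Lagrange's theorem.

|G| = 12 = 2² · 3. By Lagrange's theorem the order of any subgroup divides 12; the divisors of 12 are 1, 2, 3, 4, 6, 12.

Answer: 1, 2, 3, 4, 6, 12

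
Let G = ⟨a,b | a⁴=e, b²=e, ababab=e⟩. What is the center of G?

An element z ∈ Z(G) iff z commutes with every generator.
For example e is central: e·a = a = a·e; e·b = b = b·e.
Whereas a ∉ Z(G) since a·b = ab ≠ ba = b·a.
Checking each of the 24 elements this way gives Z(G) = {e}, of order 1.

Answer: {e}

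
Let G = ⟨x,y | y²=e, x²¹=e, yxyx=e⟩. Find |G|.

Enumerate words in the generators, reducing via the relations: the distinct elements are
  {e, x, y, xy, x², x³, x⁴, x⁵, x⁶, x⁷, x⁸, x⁹, x²y, x²⁰, x³y, x¹², x¹³, x¹¹, x¹⁰, x¹⁴, x¹⁵, x¹⁶, x¹⁷, x¹⁸, x¹⁹, x⁴y, x⁵y, x⁶y, x⁷y, x⁸y, x⁹y, x²⁰y, x¹²y, x¹³y, x¹¹y, x¹⁰y, x¹⁴y, x¹⁵y, x¹⁶y, x¹⁷y, x¹⁸y, x¹⁹y}.
No further products give new elements, so |G| = 42.

Answer: 42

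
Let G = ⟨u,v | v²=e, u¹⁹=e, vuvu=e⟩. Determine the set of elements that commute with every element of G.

An element z ∈ Z(G) iff z commutes with every generator.
For example e is central: e·u = u = u·e; e·v = v = v·e.
Whereas u ∉ Z(G) since u·v = uv ≠ u¹⁸v = v·u.
Checking each of the 38 elements this way gives Z(G) = {e}, of order 1.

Answer: {e}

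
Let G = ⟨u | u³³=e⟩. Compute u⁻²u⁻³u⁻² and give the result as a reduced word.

Multiply left to right, reducing at each step:
  (u³¹) · u⁻³ = u²⁸
  (u²⁸) · u⁻² = u²⁶

Answer: u²⁶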